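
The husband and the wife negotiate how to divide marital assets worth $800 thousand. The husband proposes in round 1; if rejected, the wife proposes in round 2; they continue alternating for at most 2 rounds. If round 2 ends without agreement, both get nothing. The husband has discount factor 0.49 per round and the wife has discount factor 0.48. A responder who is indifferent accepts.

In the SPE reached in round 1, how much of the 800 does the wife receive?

384

Round 2 (the wife proposes): the husband will accept anything ≥ 0, so the wife offers 0 and keeps 800.
Round 1 (the husband proposes): the wife can get 800 next round, worth 0.48 × 800 = 384 now, so the husband offers 384, keeping 416.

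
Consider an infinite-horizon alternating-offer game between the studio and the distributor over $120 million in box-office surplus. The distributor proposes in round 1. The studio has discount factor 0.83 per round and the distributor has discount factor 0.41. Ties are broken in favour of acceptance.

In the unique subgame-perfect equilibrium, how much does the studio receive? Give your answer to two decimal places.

89.08

Let x be the distributor's share when the distributor proposes and y be the studio's share when the studio proposes.
The studio accepts iff offered ≥ 0.83·y, so x = 120 − 0.83y. Symmetrically y = 120 − 0.41x.
Substituting: x = 120 − 0.83(120 − 0.41x), giving x(1 − 0.41·0.83) = 120(1 − 0.83).
So x = 120 × 0.17 / 0.6597 ≈ 30.9231, and the studio receives 120 − x ≈ 89.0769.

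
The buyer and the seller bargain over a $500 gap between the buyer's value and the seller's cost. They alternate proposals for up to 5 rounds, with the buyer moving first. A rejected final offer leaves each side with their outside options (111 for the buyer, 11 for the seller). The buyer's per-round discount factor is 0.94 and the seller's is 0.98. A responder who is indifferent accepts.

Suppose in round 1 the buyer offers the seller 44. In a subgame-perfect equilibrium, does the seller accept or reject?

Reject

Work out the seller's continuation value if the offer is rejected.
Round 5 (the buyer proposes): the seller gets 11 if talks fail, so the buyer offers 11 and keeps 489.
Round 4 (the seller proposes): the buyer can get 489 next round, worth 0.94 × 489 = 459.66 now, so the seller offers 459.66, keeping 40.34.
Round 3 (the buyer proposes): the seller can get 40.34 next round, worth 0.98 × 40.34 = 39.5332 now. The buyer offers 39.5332 and keeps 500 − 39.5332 = 460.4668.
Round 2 (the seller proposes): the buyer can get 460.4668 next round, worth 0.94 × 460.4668 = 432.838792 now; the seller offers that and keeps 67.161208.
So by rejecting in round 1, the seller gets 67.161208 next round, worth 0.98 × 67.161208 = 65.81798384 now.
Offer 44 < 65.81798384, so the seller rejects.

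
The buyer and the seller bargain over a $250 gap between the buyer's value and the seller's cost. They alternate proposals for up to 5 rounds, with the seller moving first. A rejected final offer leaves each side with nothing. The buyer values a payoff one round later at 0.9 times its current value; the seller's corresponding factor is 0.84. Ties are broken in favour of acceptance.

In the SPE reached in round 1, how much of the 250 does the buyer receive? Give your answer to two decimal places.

By backward induction:
Round 5 (the seller proposes): the buyer will accept anything ≥ 0, so the seller offers 0 and keeps 250.
Round 4 (the buyer proposes): the seller can get 250 next round, worth 0.84 × 250 = 210 now, so the buyer offers 210, keeping 40.
Round 3 (the seller proposes): the buyer can get 40 next round, worth 0.9 × 40 = 36 now. The seller offers 36 and keeps 250 − 36 = 214.
Round 2 (the buyer proposes): the seller can get 214 next round, worth 0.84 × 214 = 179.76 now, so the buyer offers 179.76, keeping 70.24.
Round 1 (the seller proposes): the buyer can get 70.24 next round, worth 0.9 × 70.24 = 63.216 now, so the seller offers 63.216, keeping 186.784.

63.22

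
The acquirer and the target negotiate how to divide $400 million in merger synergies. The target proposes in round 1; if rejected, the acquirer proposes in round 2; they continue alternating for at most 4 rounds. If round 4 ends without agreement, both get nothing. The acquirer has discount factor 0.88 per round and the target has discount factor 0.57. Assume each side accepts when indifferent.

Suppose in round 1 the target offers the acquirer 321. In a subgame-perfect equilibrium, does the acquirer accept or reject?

Work out the acquirer's continuation value if the offer is rejected.
Round 4 (the acquirer proposes): rejection yields 0 for the target; the acquirer offers 0 and keeps 400.
Round 3 (the target proposes): the acquirer can get 400 next round, worth 0.88 × 400 = 352 now, so the target offers 352, keeping 48.
Round 2 (the acquirer proposes): the target can get 48 next round, worth 0.57 × 48 = 27.36 now; the acquirer offers that and keeps 372.64.
So by rejecting in round 1, the acquirer gets 372.64 next round, worth 0.88 × 372.64 = 327.9232 now.
Offer 321 < 327.9232, so the acquirer rejects.

Reject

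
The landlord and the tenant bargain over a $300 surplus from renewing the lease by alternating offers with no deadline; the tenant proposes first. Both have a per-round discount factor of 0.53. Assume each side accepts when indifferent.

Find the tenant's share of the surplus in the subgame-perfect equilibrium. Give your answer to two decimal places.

When the tenant proposes, the landlord accepts any offer worth at least 0.53 times what the landlord would get by proposing next round; and vice versa.
This gives x = 300 − 0.53y and y = 300 − 0.53x, where x and y are each side's share when it proposes.
Hence (1 − 0.53·0.53)x = 300(1 − 0.53), i.e. 0.7191·x = 141.
x ≈ 196.0784; the landlord's share is 300 − x ≈ 103.9216.

196.08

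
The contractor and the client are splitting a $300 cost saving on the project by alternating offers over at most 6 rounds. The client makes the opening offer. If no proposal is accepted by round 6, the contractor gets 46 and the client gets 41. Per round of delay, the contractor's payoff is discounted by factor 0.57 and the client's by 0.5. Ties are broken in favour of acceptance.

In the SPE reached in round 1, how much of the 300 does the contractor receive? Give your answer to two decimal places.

Round 6 (the contractor proposes): the client gets 41 if talks fail, so the contractor offers 41 and keeps 259.
Round 5 (the client proposes): the contractor can get 259 next round, worth 0.57 × 259 = 147.63 now. The client offers 147.63 and keeps 300 − 147.63 = 152.37.
Round 4 (the contractor proposes): the client can get 152.37 next round, worth 0.5 × 152.37 = 76.185 now; the contractor offers that and keeps 223.815.
Round 3 (the client proposes): the contractor can get 223.815 next round, worth 0.57 × 223.815 = 127.57455 now; the client offers that and keeps 172.42545.
Round 2 (the contractor proposes): the client can get 172.42545 next round, worth 0.5 × 172.42545 = 86.212725 now, so the contractor offers 86.212725, keeping 213.787275.
Round 1 (the client proposes): the contractor can get 213.787275 next round, worth 0.57 × 213.787275 = 121.85874675 now, so the client offers 121.85874675, keeping 178.14125325.

121.86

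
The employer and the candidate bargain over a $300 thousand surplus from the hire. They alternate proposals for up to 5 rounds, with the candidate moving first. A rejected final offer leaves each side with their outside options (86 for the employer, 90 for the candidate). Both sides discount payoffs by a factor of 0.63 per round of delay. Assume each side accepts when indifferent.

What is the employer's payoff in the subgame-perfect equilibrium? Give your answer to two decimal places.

111.23

Solve by backward induction from round 5.
Round 5 (the candidate proposes): the employer gets 86 if talks fail, so the candidate offers 86 and keeps 214.
Round 4 (the employer proposes): the candidate can get 214 next round, worth 0.63 × 214 = 134.82 now, so the employer offers 134.82, keeping 165.18.
Round 3 (the candidate proposes): the employer can get 165.18 next round, worth 0.63 × 165.18 = 104.0634 now; the candidate offers that and keeps 195.9366.
Round 2 (the employer proposes): the candidate can get 195.9366 next round, worth 0.63 × 195.9366 = 123.440058 now; the employer offers that and keeps 176.559942.
Round 1 (the candidate proposes): the employer can get 176.559942 next round, worth 0.63 × 176.559942 = 111.23276346 now; the candidate offers that and keeps 188.76723654.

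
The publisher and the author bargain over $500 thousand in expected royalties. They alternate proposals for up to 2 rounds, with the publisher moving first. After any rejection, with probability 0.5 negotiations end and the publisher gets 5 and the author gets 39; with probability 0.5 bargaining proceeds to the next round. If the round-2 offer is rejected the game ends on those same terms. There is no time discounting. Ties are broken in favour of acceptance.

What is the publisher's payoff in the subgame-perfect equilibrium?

233

Round 2 (the author proposes): the publisher gets 5 if talks fail, so the author offers 5 and keeps 495.
Round 1 (the publisher proposes): rejecting gives the author an expected 0.5 × 495 + 0.5 × 39 = 267, so the publisher offers 267, keeping 233.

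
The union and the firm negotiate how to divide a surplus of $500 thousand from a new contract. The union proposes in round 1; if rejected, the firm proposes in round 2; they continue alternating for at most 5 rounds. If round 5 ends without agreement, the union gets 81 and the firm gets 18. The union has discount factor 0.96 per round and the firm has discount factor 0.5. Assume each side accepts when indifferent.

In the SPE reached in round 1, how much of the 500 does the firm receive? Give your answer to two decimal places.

18.95

Round 5 (the union proposes): the firm gets 18 if talks fail, so the union offers 18 and keeps 482.
Round 4 (the firm proposes): the union can get 482 next round, worth 0.96 × 482 = 462.72 now; the firm offers that and keeps 37.28.
Round 3 (the union proposes): the firm can get 37.28 next round, worth 0.5 × 37.28 = 18.64 now. The union offers 18.64 and keeps 500 − 18.64 = 481.36.
Round 2 (the firm proposes): the union can get 481.36 next round, worth 0.96 × 481.36 = 462.1056 now; the firm offers that and keeps 37.8944.
Round 1 (the union proposes): the firm can get 37.8944 next round, worth 0.5 × 37.8944 = 18.9472 now; the union offers that and keeps 481.0528.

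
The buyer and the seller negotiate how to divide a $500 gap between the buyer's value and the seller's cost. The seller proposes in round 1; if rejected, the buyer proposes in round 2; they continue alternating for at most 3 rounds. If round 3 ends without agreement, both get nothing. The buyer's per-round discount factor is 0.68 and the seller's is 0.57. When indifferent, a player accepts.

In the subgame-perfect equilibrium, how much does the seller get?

Round 3 (the seller proposes): rejection yields 0 for the buyer; the seller offers 0 and keeps 500.
Round 2 (the buyer proposes): the seller can get 500 next round, worth 0.57 × 500 = 285 now, so the buyer offers 285, keeping 215.
Round 1 (the seller proposes): the buyer can get 215 next round, worth 0.68 × 215 = 146.2 now. The seller offers 146.2 and keeps 500 − 146.2 = 353.8.

353.8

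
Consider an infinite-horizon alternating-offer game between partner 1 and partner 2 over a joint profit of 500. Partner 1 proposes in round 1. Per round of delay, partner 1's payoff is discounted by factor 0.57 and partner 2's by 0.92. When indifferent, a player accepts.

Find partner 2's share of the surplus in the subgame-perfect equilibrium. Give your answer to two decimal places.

In a stationary SPE each proposer offers the other exactly their discounted continuation value.
If partner 1 keeps x when proposing and partner 2 keeps y when proposing, then x = 500 − 0.92y and y = 500 − 0.57x.
Solving: x = 500(1 − 0.92) / (1 − 0.57·0.92) = 40 / 0.4756 ≈ 84.1043.
Partner 2 gets 500 − 84.1043 ≈ 415.8957.

415.90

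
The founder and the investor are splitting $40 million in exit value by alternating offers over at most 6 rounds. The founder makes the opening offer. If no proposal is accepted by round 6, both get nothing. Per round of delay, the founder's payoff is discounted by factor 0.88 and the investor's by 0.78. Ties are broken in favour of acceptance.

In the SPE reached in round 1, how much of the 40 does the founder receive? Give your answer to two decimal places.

18.99

Round 6 (the investor proposes): rejection yields 0 for the founder; the investor offers 0 and keeps 40.
Round 5 (the founder proposes): the investor can get 40 next round, worth 0.78 × 40 = 31.2 now. The founder offers 31.2 and keeps 40 − 31.2 = 8.8.
Round 4 (the investor proposes): the founder can get 8.8 next round, worth 0.88 × 8.8 = 7.744 now; the investor offers that and keeps 32.256.
Round 3 (the founder proposes): the investor can get 32.256 next round, worth 0.78 × 32.256 = 25.15968 now; the founder offers that and keeps 14.84032.
Round 2 (the investor proposes): the founder can get 14.84032 next round, worth 0.88 × 14.84032 = 13.0594816 now, so the investor offers 13.0594816, keeping 26.9405184.
Round 1 (the founder proposes): the investor can get 26.9405184 next round, worth 0.78 × 26.9405184 = 21.013604352 now. The founder offers 21.013604352 and keeps 40 − 21.013604352 = 18.986395648.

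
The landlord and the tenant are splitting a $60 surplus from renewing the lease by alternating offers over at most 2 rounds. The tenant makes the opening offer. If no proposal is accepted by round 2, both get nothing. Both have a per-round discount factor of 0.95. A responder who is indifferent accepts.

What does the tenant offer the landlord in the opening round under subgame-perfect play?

57

By backward induction:
Round 2 (the landlord proposes): rejection yields 0 for the tenant; the landlord offers 0 and keeps 60.
Round 1 (the tenant proposes): the landlord can get 60 next round, worth 0.95 × 60 = 57 now, so the tenant offers 57, keeping 3.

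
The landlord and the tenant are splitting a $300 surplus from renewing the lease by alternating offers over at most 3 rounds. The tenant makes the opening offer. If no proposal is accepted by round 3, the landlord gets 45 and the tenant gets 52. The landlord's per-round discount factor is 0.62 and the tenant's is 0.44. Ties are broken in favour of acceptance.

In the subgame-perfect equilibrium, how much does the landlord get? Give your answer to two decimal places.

Round 3 (the tenant proposes): the landlord gets 45 if talks fail, so the tenant offers 45 and keeps 255.
Round 2 (the landlord proposes): the tenant can get 255 next round, worth 0.44 × 255 = 112.2 now; the landlord offers that and keeps 187.8.
Round 1 (the tenant proposes): the landlord can get 187.8 next round, worth 0.62 × 187.8 = 116.436 now; the tenant offers that and keeps 183.564.

116.44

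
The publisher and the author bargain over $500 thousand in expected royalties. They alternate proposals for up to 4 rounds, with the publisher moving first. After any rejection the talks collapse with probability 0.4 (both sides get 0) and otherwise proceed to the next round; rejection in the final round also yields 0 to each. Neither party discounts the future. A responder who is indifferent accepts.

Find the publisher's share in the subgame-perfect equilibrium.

By backward induction:
Round 4 (the author proposes): the publisher will accept anything ≥ 0, so the author offers 0 and keeps 500.
Round 3 (the publisher proposes): rejecting gives the author an expected 0.6 × 500 = 300, so the publisher offers 300, keeping 200.
Round 2 (the author proposes): rejecting gives the publisher an expected 0.6 × 200 = 120. The author offers 120 and keeps 500 − 120 = 380.
Round 1 (the publisher proposes): rejecting gives the author an expected 0.6 × 380 = 228. The publisher offers 228 and keeps 500 − 228 = 272.

272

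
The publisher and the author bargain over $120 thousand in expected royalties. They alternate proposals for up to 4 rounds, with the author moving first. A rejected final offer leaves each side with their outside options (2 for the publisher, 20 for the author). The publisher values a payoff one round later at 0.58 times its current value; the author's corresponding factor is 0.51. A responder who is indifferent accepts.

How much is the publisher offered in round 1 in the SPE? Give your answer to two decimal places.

Round 4 (the publisher proposes): the author gets 20 if talks fail, so the publisher offers 20 and keeps 100.
Round 3 (the author proposes): the publisher can get 100 next round, worth 0.58 × 100 = 58 now. The author offers 58 and keeps 120 − 58 = 62.
Round 2 (the publisher proposes): the author can get 62 next round, worth 0.51 × 62 = 31.62 now, so the publisher offers 31.62, keeping 88.38.
Round 1 (the author proposes): the publisher can get 88.38 next round, worth 0.58 × 88.38 = 51.2604 now, so the author offers 51.2604, keeping 68.7396.

51.26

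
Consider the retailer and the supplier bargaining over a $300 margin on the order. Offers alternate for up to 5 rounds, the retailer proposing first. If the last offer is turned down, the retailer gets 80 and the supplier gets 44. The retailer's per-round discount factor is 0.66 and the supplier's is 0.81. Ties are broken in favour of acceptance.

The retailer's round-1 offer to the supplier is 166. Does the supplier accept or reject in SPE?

Accept

Round 5 (the retailer proposes): the supplier gets 44 if talks fail, so the retailer offers 44 and keeps 256.
Round 4 (the supplier proposes): the retailer can get 256 next round, worth 0.66 × 256 = 168.96 now; the supplier offers that and keeps 131.04.
Round 3 (the retailer proposes): the supplier can get 131.04 next round, worth 0.81 × 131.04 = 106.1424 now. The retailer offers 106.1424 and keeps 300 − 106.1424 = 193.8576.
Round 2 (the supplier proposes): the retailer can get 193.8576 next round, worth 0.66 × 193.8576 = 127.946016 now, so the supplier offers 127.946016, keeping 172.053984.
So by rejecting in round 1, the supplier gets 172.053984 next round, worth 0.81 × 172.053984 = 139.36372704 now.
Offer 166 ≥ 139.36372704, so the supplier accepts.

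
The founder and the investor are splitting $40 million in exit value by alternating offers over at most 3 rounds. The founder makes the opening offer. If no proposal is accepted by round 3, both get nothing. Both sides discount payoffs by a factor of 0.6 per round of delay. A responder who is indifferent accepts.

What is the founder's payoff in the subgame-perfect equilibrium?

Round 3 (the founder proposes): the investor will accept anything ≥ 0, so the founder offers 0 and keeps 40.
Round 2 (the investor proposes): the founder can get 40 next round, worth 0.6 × 40 = 24 now, so the investor offers 24, keeping 16.
Round 1 (the founder proposes): the investor can get 16 next round, worth 0.6 × 16 = 9.6 now. The founder offers 9.6 and keeps 40 − 9.6 = 30.4.

30.4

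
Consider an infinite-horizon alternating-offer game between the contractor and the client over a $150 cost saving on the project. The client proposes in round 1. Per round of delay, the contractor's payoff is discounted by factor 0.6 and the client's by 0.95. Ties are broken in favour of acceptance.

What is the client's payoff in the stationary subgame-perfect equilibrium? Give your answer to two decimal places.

139.53

Let x be the client's share when the client proposes and y be the contractor's share when the contractor proposes.
The contractor accepts iff offered ≥ 0.6·y, so x = 150 − 0.6y. Symmetrically y = 150 − 0.95x.
Substituting: x = 150 − 0.6(150 − 0.95x), giving x(1 − 0.95·0.6) = 150(1 − 0.6).
So x = 150 × 0.4 / 0.43 ≈ 139.5349, and the contractor receives 150 − x ≈ 10.4651.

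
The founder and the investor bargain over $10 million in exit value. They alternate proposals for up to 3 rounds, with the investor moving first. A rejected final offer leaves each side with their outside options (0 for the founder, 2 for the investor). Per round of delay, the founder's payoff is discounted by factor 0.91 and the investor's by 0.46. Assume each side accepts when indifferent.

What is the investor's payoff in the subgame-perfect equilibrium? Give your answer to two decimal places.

5.09

Round 3 (the investor proposes): the founder will accept anything ≥ 0, so the investor offers 0 and keeps 10.
Round 2 (the founder proposes): the investor can get 10 next round, worth 0.46 × 10 = 4.6 now. The founder offers 4.6 and keeps 10 − 4.6 = 5.4.
Round 1 (the investor proposes): the founder can get 5.4 next round, worth 0.91 × 5.4 = 4.914 now. The investor offers 4.914 and keeps 10 − 4.914 = 5.086.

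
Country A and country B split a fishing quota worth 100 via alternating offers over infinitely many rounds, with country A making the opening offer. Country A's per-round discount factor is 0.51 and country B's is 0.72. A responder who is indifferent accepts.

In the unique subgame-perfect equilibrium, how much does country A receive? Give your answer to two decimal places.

When country A proposes, country B accepts any offer worth at least 0.72 times what country B would get by proposing next round; and vice versa.
This gives x = 100 − 0.72y and y = 100 − 0.51x, where x and y are each side's share when it proposes.
Hence (1 − 0.72·0.51)x = 100(1 − 0.72), i.e. 0.6328·x = 28.
x ≈ 44.2478; country B's share is 100 − x ≈ 55.7522.

44.25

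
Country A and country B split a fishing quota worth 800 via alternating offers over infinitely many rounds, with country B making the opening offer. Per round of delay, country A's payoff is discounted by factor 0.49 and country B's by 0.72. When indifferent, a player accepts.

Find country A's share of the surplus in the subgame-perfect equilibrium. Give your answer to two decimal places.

169.59

Let x be country B's share when country B proposes and y be country A's share when country A proposes.
Country A accepts iff offered ≥ 0.49·y, so x = 800 − 0.49y. Symmetrically y = 800 − 0.72x.
Substituting: x = 800 − 0.49(800 − 0.72x), giving x(1 − 0.72·0.49) = 800(1 − 0.49).
So x = 800 × 0.51 / 0.6472 ≈ 630.4079, and country A receives 800 − x ≈ 169.5921.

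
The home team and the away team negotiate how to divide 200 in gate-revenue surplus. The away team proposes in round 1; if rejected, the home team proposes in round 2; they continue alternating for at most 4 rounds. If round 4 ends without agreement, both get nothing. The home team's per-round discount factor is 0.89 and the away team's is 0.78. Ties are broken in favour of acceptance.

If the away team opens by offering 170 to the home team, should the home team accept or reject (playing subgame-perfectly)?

Round 4 (the home team proposes): the away team will accept anything ≥ 0, so the home team offers 0 and keeps 200.
Round 3 (the away team proposes): the home team can get 200 next round, worth 0.89 × 200 = 178 now, so the away team offers 178, keeping 22.
Round 2 (the home team proposes): the away team can get 22 next round, worth 0.78 × 22 = 17.16 now; the home team offers that and keeps 182.84.
So by rejecting in round 1, the home team gets 182.84 next round, worth 0.89 × 182.84 = 162.7276 now.
Offer 170 ≥ 162.7276, so the home team accepts.

Accept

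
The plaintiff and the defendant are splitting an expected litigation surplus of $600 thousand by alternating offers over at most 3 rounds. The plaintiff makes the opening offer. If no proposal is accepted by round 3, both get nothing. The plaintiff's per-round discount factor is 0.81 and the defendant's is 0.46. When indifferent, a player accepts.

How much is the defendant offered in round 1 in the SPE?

Work backward from the last round.
Round 3 (the plaintiff proposes): rejection yields 0 for the defendant; the plaintiff offers 0 and keeps 600.
Round 2 (the defendant proposes): the plaintiff can get 600 next round, worth 0.81 × 600 = 486 now, so the defendant offers 486, keeping 114.
Round 1 (the plaintiff proposes): the defendant can get 114 next round, worth 0.46 × 114 = 52.44 now. The plaintiff offers 52.44 and keeps 600 − 52.44 = 547.56.

52.44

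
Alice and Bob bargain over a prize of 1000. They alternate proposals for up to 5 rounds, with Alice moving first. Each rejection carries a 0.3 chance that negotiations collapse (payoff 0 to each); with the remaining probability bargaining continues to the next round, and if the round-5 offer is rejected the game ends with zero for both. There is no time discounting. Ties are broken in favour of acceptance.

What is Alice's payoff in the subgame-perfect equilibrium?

687.1

By backward induction:
Round 5 (Alice proposes): rejection yields 0 for Bob; Alice offers 0 and keeps 1000.
Round 4 (Bob proposes): rejecting gives Alice an expected 0.7 × 1000 = 700; Bob offers that and keeps 300.
Round 3 (Alice proposes): rejecting gives Bob an expected 0.7 × 300 = 210. Alice offers 210 and keeps 1000 − 210 = 790.
Round 2 (Bob proposes): rejecting gives Alice an expected 0.7 × 790 = 553. Bob offers 553 and keeps 1000 − 553 = 447.
Round 1 (Alice proposes): rejecting gives Bob an expected 0.7 × 447 = 312.9; Alice offers that and keeps 687.1.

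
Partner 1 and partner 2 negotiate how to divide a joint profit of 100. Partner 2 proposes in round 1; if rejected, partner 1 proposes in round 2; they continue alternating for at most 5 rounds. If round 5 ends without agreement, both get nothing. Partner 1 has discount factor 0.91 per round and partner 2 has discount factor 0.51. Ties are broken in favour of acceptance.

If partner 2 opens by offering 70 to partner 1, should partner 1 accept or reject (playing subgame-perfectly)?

Round 5 (partner 2 proposes): rejection yields 0 for partner 1; partner 2 offers 0 and keeps 100.
Round 4 (partner 1 proposes): partner 2 can get 100 next round, worth 0.51 × 100 = 51 now. Partner 1 offers 51 and keeps 100 − 51 = 49.
Round 3 (partner 2 proposes): partner 1 can get 49 next round, worth 0.91 × 49 = 44.59 now. Partner 2 offers 44.59 and keeps 100 − 44.59 = 55.41.
Round 2 (partner 1 proposes): partner 2 can get 55.41 next round, worth 0.51 × 55.41 = 28.2591 now, so partner 1 offers 28.2591, keeping 71.7409.
So by rejecting in round 1, partner 1 gets 71.7409 next round, worth 0.91 × 71.7409 = 65.284219 now.
Offer 70 ≥ 65.284219, so partner 1 accepts.

Accept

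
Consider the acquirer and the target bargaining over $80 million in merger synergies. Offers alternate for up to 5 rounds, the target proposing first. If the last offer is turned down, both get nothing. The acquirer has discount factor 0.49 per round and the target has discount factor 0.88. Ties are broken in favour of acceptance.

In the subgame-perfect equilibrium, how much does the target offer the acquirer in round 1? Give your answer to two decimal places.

By backward induction:
Round 5 (the target proposes): the acquirer will accept anything ≥ 0, so the target offers 0 and keeps 80.
Round 4 (the acquirer proposes): the target can get 80 next round, worth 0.88 × 80 = 70.4 now; the acquirer offers that and keeps 9.6.
Round 3 (the target proposes): the acquirer can get 9.6 next round, worth 0.49 × 9.6 = 4.704 now, so the target offers 4.704, keeping 75.296.
Round 2 (the acquirer proposes): the target can get 75.296 next round, worth 0.88 × 75.296 = 66.26048 now. The acquirer offers 66.26048 and keeps 80 − 66.26048 = 13.73952.
Round 1 (the target proposes): the acquirer can get 13.73952 next round, worth 0.49 × 13.73952 = 6.7323648 now; the target offers that and keeps 73.2676352.

6.73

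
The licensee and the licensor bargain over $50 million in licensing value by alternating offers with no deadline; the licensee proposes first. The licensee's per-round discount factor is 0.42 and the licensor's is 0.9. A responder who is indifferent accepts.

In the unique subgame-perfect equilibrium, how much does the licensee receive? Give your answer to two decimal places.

8.04

When the licensee proposes, the licensor accepts any offer worth at least 0.9 times what the licensor would get by proposing next round; and vice versa.
This gives x = 50 − 0.9y and y = 50 − 0.42x, where x and y are each side's share when it proposes.
Hence (1 − 0.9·0.42)x = 50(1 − 0.9), i.e. 0.622·x = 5.
x ≈ 8.0386; the licensor's share is 50 − x ≈ 41.9614.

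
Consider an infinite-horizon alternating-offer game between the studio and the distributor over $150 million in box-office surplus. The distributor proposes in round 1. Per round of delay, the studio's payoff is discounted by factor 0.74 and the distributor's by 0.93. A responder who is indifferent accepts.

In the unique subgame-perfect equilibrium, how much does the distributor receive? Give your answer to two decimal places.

Let x be the distributor's share when the distributor proposes and y be the studio's share when the studio proposes.
The studio accepts iff offered ≥ 0.74·y, so x = 150 − 0.74y. Symmetrically y = 150 − 0.93x.
Substituting: x = 150 − 0.74(150 − 0.93x), giving x(1 − 0.93·0.74) = 150(1 − 0.74).
So x = 150 × 0.26 / 0.3118 ≈ 125.0802, and the studio receives 150 − x ≈ 24.9198.

125.08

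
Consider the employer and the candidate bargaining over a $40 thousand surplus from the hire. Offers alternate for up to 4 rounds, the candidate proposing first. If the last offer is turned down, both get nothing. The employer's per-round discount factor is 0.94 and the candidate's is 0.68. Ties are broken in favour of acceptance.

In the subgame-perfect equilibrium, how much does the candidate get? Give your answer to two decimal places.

Round 4 (the employer proposes): rejection yields 0 for the candidate; the employer offers 0 and keeps 40.
Round 3 (the candidate proposes): the employer can get 40 next round, worth 0.94 × 40 = 37.6 now. The candidate offers 37.6 and keeps 40 − 37.6 = 2.4.
Round 2 (the employer proposes): the candidate can get 2.4 next round, worth 0.68 × 2.4 = 1.632 now, so the employer offers 1.632, keeping 38.368.
Round 1 (the candidate proposes): the employer can get 38.368 next round, worth 0.94 × 38.368 = 36.06592 now. The candidate offers 36.06592 and keeps 40 − 36.06592 = 3.93408.

3.93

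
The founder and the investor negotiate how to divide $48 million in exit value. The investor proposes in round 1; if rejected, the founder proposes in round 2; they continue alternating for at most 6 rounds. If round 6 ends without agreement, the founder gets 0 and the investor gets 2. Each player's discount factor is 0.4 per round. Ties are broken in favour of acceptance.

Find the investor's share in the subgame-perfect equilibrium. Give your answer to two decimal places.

34.17

Round 6 (the founder proposes): the investor gets 2 if talks fail, so the founder offers 2 and keeps 46.
Round 5 (the investor proposes): the founder can get 46 next round, worth 0.4 × 46 = 18.4 now. The investor offers 18.4 and keeps 48 − 18.4 = 29.6.
Round 4 (the founder proposes): the investor can get 29.6 next round, worth 0.4 × 29.6 = 11.84 now. The founder offers 11.84 and keeps 48 − 11.84 = 36.16.
Round 3 (the investor proposes): the founder can get 36.16 next round, worth 0.4 × 36.16 = 14.464 now. The investor offers 14.464 and keeps 48 − 14.464 = 33.536.
Round 2 (the founder proposes): the investor can get 33.536 next round, worth 0.4 × 33.536 = 13.4144 now; the founder offers that and keeps 34.5856.
Round 1 (the investor proposes): the founder can get 34.5856 next round, worth 0.4 × 34.5856 = 13.83424 now. The investor offers 13.83424 and keeps 48 − 13.83424 = 34.16576.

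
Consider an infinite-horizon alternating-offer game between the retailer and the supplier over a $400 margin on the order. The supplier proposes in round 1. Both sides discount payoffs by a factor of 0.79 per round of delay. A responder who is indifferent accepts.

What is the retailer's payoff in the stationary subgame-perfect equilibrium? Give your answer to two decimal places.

176.54

Let x be the supplier's share when the supplier proposes and y be the retailer's share when the retailer proposes.
The retailer accepts iff offered ≥ 0.79·y, so x = 400 − 0.79y. Symmetrically y = 400 − 0.79x.
Substituting: x = 400 − 0.79(400 − 0.79x), giving x(1 − 0.79·0.79) = 400(1 − 0.79).
So x = 400 × 0.21 / 0.3759 ≈ 223.4637, and the retailer receives 400 − x ≈ 176.5363.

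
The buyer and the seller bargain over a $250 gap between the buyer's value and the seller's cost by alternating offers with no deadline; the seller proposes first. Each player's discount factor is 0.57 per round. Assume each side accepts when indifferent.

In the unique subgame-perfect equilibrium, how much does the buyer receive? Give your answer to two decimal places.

90.76

In a stationary SPE each proposer offers the other exactly their discounted continuation value.
If the seller keeps x when proposing and the buyer keeps y when proposing, then x = 250 − 0.57y and y = 250 − 0.57x.
Solving: x = 250(1 − 0.57) / (1 − 0.57·0.57) = 107.5 / 0.6751 ≈ 159.2357.
The buyer gets 250 − 159.2357 ≈ 90.7643.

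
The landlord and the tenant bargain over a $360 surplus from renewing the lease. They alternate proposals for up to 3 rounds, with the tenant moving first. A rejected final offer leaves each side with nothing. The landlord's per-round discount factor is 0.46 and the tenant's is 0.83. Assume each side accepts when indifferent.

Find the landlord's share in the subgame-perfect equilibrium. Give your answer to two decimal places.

28.15

Round 3 (the tenant proposes): the landlord will accept anything ≥ 0, so the tenant offers 0 and keeps 360.
Round 2 (the landlord proposes): the tenant can get 360 next round, worth 0.83 × 360 = 298.8 now; the landlord offers that and keeps 61.2.
Round 1 (the tenant proposes): the landlord can get 61.2 next round, worth 0.46 × 61.2 = 28.152 now; the tenant offers that and keeps 331.848.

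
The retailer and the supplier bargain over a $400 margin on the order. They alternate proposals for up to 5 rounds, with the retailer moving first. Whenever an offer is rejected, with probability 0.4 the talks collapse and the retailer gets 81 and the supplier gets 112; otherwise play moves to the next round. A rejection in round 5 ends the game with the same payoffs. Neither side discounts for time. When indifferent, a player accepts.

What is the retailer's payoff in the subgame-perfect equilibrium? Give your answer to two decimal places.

220.44

Round 5 (the retailer proposes): the supplier gets 112 if talks fail, so the retailer offers 112 and keeps 288.
Round 4 (the supplier proposes): rejecting gives the retailer an expected 0.6 × 288 + 0.4 × 81 = 205.2. The supplier offers 205.2 and keeps 400 − 205.2 = 194.8.
Round 3 (the retailer proposes): rejecting gives the supplier an expected 0.6 × 194.8 + 0.4 × 112 = 161.68. The retailer offers 161.68 and keeps 400 − 161.68 = 238.32.
Round 2 (the supplier proposes): rejecting gives the retailer an expected 0.6 × 238.32 + 0.4 × 81 = 175.392; the supplier offers that and keeps 224.608.
Round 1 (the retailer proposes): rejecting gives the supplier an expected 0.6 × 224.608 + 0.4 × 112 = 179.5648, so the retailer offers 179.5648, keeping 220.4352.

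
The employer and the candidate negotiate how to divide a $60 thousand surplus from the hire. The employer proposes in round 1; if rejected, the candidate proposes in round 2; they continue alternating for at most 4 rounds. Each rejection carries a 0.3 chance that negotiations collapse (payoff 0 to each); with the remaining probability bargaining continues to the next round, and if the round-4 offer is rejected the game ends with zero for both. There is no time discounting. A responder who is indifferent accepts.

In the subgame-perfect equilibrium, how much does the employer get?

26.82

Round 4 (the candidate proposes): rejection yields 0 for the employer; the candidate offers 0 and keeps 60.
Round 3 (the employer proposes): rejecting gives the candidate an expected 0.7 × 60 = 42. The employer offers 42 and keeps 60 − 42 = 18.
Round 2 (the candidate proposes): rejecting gives the employer an expected 0.7 × 18 = 12.6. The candidate offers 12.6 and keeps 60 − 12.6 = 47.4.
Round 1 (the employer proposes): rejecting gives the candidate an expected 0.7 × 47.4 = 33.18. The employer offers 33.18 and keeps 60 − 33.18 = 26.82.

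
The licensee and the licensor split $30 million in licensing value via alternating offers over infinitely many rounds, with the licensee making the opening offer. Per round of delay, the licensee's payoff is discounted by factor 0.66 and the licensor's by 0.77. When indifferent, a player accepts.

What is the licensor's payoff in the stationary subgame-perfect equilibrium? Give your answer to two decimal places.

When the licensee proposes, the licensor accepts any offer worth at least 0.77 times what the licensor would get by proposing next round; and vice versa.
This gives x = 30 − 0.77y and y = 30 − 0.66x, where x and y are each side's share when it proposes.
Hence (1 − 0.77·0.66)x = 30(1 − 0.77), i.e. 0.4918·x = 6.9.
x ≈ 14.0301; the licensor's share is 30 − x ≈ 15.9699.

15.97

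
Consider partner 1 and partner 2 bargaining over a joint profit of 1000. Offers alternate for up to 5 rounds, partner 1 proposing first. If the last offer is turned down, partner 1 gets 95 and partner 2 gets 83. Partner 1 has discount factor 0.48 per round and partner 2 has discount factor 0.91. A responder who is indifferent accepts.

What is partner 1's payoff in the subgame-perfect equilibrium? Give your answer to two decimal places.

304.27

Round 5 (partner 1 proposes): partner 2 gets 83 if talks fail, so partner 1 offers 83 and keeps 917.
Round 4 (partner 2 proposes): partner 1 can get 917 next round, worth 0.48 × 917 = 440.16 now, so partner 2 offers 440.16, keeping 559.84.
Round 3 (partner 1 proposes): partner 2 can get 559.84 next round, worth 0.91 × 559.84 = 509.4544 now, so partner 1 offers 509.4544, keeping 490.5456.
Round 2 (partner 2 proposes): partner 1 can get 490.5456 next round, worth 0.48 × 490.5456 = 235.461888 now, so partner 2 offers 235.461888, keeping 764.538112.
Round 1 (partner 1 proposes): partner 2 can get 764.538112 next round, worth 0.91 × 764.538112 = 695.72968192 now; partner 1 offers that and keeps 304.27031808.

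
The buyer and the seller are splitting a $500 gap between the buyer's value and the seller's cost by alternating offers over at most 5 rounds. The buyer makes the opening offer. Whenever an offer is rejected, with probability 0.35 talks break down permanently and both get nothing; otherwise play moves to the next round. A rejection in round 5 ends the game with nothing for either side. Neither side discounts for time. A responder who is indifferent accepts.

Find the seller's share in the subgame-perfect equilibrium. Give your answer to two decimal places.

By backward induction:
Round 5 (the buyer proposes): the seller will accept anything ≥ 0, so the buyer offers 0 and keeps 500.
Round 4 (the seller proposes): rejecting gives the buyer an expected 0.65 × 500 = 325, so the seller offers 325, keeping 175.
Round 3 (the buyer proposes): rejecting gives the seller an expected 0.65 × 175 = 113.75. The buyer offers 113.75 and keeps 500 − 113.75 = 386.25.
Round 2 (the seller proposes): rejecting gives the buyer an expected 0.65 × 386.25 = 251.0625. The seller offers 251.0625 and keeps 500 − 251.0625 = 248.9375.
Round 1 (the buyer proposes): rejecting gives the seller an expected 0.65 × 248.9375 = 161.809375. The buyer offers 161.809375 and keeps 500 − 161.809375 = 338.190625.

161.81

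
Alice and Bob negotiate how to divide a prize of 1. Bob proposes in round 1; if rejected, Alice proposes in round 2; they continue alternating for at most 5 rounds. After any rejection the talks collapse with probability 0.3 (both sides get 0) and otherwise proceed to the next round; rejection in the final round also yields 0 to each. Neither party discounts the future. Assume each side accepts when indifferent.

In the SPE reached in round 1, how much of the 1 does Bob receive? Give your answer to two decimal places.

Round 5 (Bob proposes): Alice will accept anything ≥ 0, so Bob offers 0 and keeps 1.
Round 4 (Alice proposes): rejecting gives Bob an expected 0.7 × 1 = 0.7; Alice offers that and keeps 0.3.
Round 3 (Bob proposes): rejecting gives Alice an expected 0.7 × 0.3 = 0.21. Bob offers 0.21 and keeps 1 − 0.21 = 0.79.
Round 2 (Alice proposes): rejecting gives Bob an expected 0.7 × 0.79 = 0.553; Alice offers that and keeps 0.447.
Round 1 (Bob proposes): rejecting gives Alice an expected 0.7 × 0.447 = 0.3129; Bob offers that and keeps 0.6871.

0.69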